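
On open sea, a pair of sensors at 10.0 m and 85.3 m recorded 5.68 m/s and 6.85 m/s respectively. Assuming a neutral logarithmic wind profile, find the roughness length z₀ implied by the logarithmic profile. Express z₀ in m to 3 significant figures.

Log law: V(z) ∝ ln(z/z₀). With r = V₁/V₂ = 5.68/6.85 = 0.82920,
r · ln(z₂/z₀) = ln(z₁/z₀) ⇒ ln z₀ = (ln z₁ − r·ln z₂)/(1 − r)
ln z₀ = (2.30259 − 0.82920×4.44617) / 0.17080 = -8.1039
z₀ = exp(-8.1039) = 0.0003024 m

z₀ ≈ 0.000302 m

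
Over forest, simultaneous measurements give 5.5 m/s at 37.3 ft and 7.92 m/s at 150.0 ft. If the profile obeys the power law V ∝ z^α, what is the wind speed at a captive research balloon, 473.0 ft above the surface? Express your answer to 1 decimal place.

10.7 m/s

First find α: α = ln(V₂/V₁)/ln(z₂/z₁) = ln(7.92/5.5)/ln(150.0/37.3) = 0.36464/1.39164 = 0.2620
Extrapolate from 150.0 ft to 473.0 ft: V₃ = 7.92 × (473.0/150.0)^0.2620 = 7.92 × 1.3511 = 10.7008 m/s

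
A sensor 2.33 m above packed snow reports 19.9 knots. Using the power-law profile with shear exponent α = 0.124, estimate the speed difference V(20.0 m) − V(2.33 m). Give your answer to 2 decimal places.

6.08 knots

Power law: V₂ = V₁ · (z₂/z₁)^α = 19.9 × (8.5837)^0.124 = 25.9794 knots
ΔV = 25.9794 − 19.9 = 6.0794 knots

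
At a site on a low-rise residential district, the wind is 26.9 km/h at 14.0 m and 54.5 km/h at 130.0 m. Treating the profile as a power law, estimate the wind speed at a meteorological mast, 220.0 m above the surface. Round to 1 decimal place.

First find α: α = ln(V₂/V₁)/ln(z₂/z₁) = ln(54.5/26.9)/ln(130.0/14.0) = 0.70607/2.22848 = 0.3168
Extrapolate from 130.0 m to 220.0 m: V₃ = 54.5 × (220.0/130.0)^0.3168 = 54.5 × 1.1814 = 64.3855 km/h

64.4 km/h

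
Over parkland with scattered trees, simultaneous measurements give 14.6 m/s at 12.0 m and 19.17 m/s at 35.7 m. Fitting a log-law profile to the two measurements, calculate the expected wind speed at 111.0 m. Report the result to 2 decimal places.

23.93 m/s

Log law: V ∝ ln(z/z₀). From the pair, with r = V₁/V₂ = 0.76161,
ln z₀ = (ln z₁ − r·ln z₂)/(1 − r) = (2.4849 − 0.76161×3.5752)/0.23839 = -0.9981 → z₀ = 0.3686 m
V₃ = V₁ · ln(z₃/z₀)/ln(z₁/z₀) = 14.6 × 5.7077/3.4831 = 23.9250 m/s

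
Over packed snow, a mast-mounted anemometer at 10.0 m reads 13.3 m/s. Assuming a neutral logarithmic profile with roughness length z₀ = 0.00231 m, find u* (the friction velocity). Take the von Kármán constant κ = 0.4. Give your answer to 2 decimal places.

Log law: V(z) = (u*/κ) · ln(z/z₀) ⇒ u* = κ · V / ln(z/z₀)
u* = 0.4 × 13.3 / ln(10.0/0.00231) = 0.4 × 13.3 / 8.3731
   = 5.3200 / 8.3731 = 0.6354 m/s

u* ≈ 0.64 m/s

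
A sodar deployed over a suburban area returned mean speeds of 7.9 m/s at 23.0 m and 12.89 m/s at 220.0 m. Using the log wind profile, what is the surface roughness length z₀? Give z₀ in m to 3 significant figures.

z₀ ≈ 0.644 m

Log law: V(z) ∝ ln(z/z₀). With r = V₁/V₂ = 7.9/12.89 = 0.61288,
r · ln(z₂/z₀) = ln(z₁/z₀) ⇒ ln z₀ = (ln z₁ − r·ln z₂)/(1 − r)
ln z₀ = (3.13549 − 0.61288×5.39363) / 0.38712 = -0.4395
z₀ = exp(-0.4395) = 0.6444 m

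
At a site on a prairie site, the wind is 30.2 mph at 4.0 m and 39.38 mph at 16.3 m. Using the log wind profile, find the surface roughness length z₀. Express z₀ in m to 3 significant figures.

Log law: V(z) ∝ ln(z/z₀). With r = V₁/V₂ = 30.2/39.38 = 0.76689,
r · ln(z₂/z₀) = ln(z₁/z₀) ⇒ ln z₀ = (ln z₁ − r·ln z₂)/(1 − r)
ln z₀ = (1.38629 − 0.76689×2.79117) / 0.23311 = -3.2354
z₀ = exp(-3.2354) = 0.03934 m

z₀ ≈ 0.0393 m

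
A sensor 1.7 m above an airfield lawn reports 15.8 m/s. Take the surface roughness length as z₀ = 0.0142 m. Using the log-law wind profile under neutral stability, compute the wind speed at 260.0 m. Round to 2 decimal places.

32.41 m/s

Log law: V(z) ∝ ln(z/z₀), so V₂/V₁ = ln(z₂/z₀) / ln(z₁/z₀).
ln(260.0/0.0142) = 9.8152, ln(1.7/0.0142) = 4.7851
V₂ = 15.8 × 9.8152/4.7851 = 15.8 × 2.0512 = 32.4087 m/s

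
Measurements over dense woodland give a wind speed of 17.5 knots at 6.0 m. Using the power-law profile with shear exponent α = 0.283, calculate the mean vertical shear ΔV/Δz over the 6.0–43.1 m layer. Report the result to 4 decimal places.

Power law: V₂ = V₁ · (z₂/z₁)^α = 17.5 × (7.1833)^0.283 = 30.5758 knots
ΔV/Δz = (30.5758 − 17.5)/(43.1 − 6.0) = 13.0758/37.1000 = 0.35245 knots/m

0.3524 knots/m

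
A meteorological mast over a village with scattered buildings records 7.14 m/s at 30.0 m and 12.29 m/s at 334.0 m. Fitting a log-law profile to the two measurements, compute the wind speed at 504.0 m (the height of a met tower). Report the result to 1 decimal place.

13.2 m/s

Log law: V ∝ ln(z/z₀). From the pair, with r = V₁/V₂ = 0.58096,
ln z₀ = (ln z₁ − r·ln z₂)/(1 − r) = (3.4012 − 0.58096×5.8111)/0.41904 = 0.0600 → z₀ = 1.062 m
V₃ = V₁ · ln(z₃/z₀)/ln(z₁/z₀) = 7.14 × 6.1625/3.3412 = 13.1692 m/s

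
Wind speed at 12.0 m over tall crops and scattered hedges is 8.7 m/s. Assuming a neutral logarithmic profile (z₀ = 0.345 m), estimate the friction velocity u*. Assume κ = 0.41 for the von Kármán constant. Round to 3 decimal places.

Log law: V(z) = (u*/κ) · ln(z/z₀) ⇒ u* = κ · V / ln(z/z₀)
u* = 0.41 × 8.7 / ln(12.0/0.345) = 0.41 × 8.7 / 3.5491
   = 3.5670 / 3.5491 = 1.0050 m/s

u* ≈ 1.005 m/s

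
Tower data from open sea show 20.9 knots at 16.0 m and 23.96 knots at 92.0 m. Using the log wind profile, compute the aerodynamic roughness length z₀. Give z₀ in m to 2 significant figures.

z₀ ≈ 0.00010 m

Log law: V(z) ∝ ln(z/z₀). With r = V₁/V₂ = 20.9/23.96 = 0.87229,
r · ln(z₂/z₀) = ln(z₁/z₀) ⇒ ln z₀ = (ln z₁ − r·ln z₂)/(1 − r)
ln z₀ = (2.77259 − 0.87229×4.52179) / 0.12771 = -9.1746
z₀ = exp(-9.1746) = 0.0001036 m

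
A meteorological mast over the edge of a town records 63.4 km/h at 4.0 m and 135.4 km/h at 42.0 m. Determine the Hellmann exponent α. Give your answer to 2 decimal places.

α ≈ 0.32

Power law: V₂/V₁ = (z₂/z₁)^α ⇒ α = ln(V₂/V₁) / ln(z₂/z₁)
α = ln(135.4/63.4) / ln(42.0/4.0) = ln(2.1356) / ln(10.5000)
  = 0.75877 / 2.35138 = 0.32269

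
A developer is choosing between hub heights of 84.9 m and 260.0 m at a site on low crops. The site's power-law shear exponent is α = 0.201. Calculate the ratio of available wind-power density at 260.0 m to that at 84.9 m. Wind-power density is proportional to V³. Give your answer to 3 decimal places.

1.964

Speed ratio: V_B/V_A = (z_B/z_A)^α = (260.0/84.9)^0.201 = (3.0624)^0.201 = 1.25227
Power-density ratio: P_B/P_A = (V_B/V_A)³ = (1.25227)³ = 1.96380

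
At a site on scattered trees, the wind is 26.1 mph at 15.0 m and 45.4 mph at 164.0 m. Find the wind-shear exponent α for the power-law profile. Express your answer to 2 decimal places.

Power law: V₂/V₁ = (z₂/z₁)^α ⇒ α = ln(V₂/V₁) / ln(z₂/z₁)
α = ln(45.4/26.1) / ln(164.0/15.0) = ln(1.7395) / ln(10.9333)
  = 0.55358 / 2.39182 = 0.23145

α ≈ 0.23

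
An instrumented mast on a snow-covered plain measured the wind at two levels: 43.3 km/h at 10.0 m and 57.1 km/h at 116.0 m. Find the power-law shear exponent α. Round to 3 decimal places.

α ≈ 0.113

Power law: V₂/V₁ = (z₂/z₁)^α ⇒ α = ln(V₂/V₁) / ln(z₂/z₁)
α = ln(57.1/43.3) / ln(116.0/10.0) = ln(1.3187) / ln(11.6000)
  = 0.27665 / 2.45101 = 0.11287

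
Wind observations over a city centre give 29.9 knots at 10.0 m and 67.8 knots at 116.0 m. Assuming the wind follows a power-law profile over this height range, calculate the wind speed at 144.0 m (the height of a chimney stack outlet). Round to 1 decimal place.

First find α: α = ln(V₂/V₁)/ln(z₂/z₁) = ln(67.8/29.9)/ln(116.0/10.0) = 0.81870/2.45101 = 0.3340
Extrapolate from 116.0 m to 144.0 m: V₃ = 67.8 × (144.0/116.0)^0.3340 = 67.8 × 1.0749 = 72.8780 knots

72.9 knots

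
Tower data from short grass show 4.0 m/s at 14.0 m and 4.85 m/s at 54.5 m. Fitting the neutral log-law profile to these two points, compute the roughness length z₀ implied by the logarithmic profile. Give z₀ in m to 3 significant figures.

Log law: V(z) ∝ ln(z/z₀). With r = V₁/V₂ = 4.0/4.85 = 0.82474,
r · ln(z₂/z₀) = ln(z₁/z₀) ⇒ ln z₀ = (ln z₁ − r·ln z₂)/(1 − r)
ln z₀ = (2.63906 − 0.82474×3.99820) / 0.17526 = -3.7569
z₀ = exp(-3.7569) = 0.02336 m

z₀ ≈ 0.0234 m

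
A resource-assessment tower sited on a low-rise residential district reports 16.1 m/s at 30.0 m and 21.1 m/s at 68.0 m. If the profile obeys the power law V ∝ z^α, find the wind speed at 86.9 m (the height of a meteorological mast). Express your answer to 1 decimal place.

First find α: α = ln(V₂/V₁)/ln(z₂/z₁) = ln(21.1/16.1)/ln(68.0/30.0) = 0.27045/0.81831 = 0.3305
Extrapolate from 68.0 m to 86.9 m: V₃ = 21.1 × (86.9/68.0)^0.3305 = 21.1 × 1.0844 = 22.8815 m/s

22.9 m/s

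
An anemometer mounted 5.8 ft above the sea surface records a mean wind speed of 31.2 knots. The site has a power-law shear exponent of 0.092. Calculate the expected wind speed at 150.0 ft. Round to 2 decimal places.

Power-law profile: V₂ = V₁ · (z₂/z₁)^α
V₂ = 31.2 × (150.0/5.8)^0.092 = 31.2 × (25.8621)^0.092
    = 31.2 × 1.3489 = 42.0843 knots

42.08 knots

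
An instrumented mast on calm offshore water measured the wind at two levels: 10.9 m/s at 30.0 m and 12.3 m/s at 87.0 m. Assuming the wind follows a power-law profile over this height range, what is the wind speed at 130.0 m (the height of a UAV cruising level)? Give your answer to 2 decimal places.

12.87 m/s

First find α: α = ln(V₂/V₁)/ln(z₂/z₁) = ln(12.3/10.9)/ln(87.0/30.0) = 0.12084/1.06471 = 0.1135
Extrapolate from 87.0 m to 130.0 m: V₃ = 12.3 × (130.0/87.0)^0.1135 = 12.3 × 1.0466 = 12.8736 m/s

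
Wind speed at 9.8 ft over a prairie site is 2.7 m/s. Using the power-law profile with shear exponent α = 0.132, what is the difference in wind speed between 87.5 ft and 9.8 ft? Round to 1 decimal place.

Power law: V₂ = V₁ · (z₂/z₁)^α = 2.7 × (8.9286)^0.132 = 3.6047 m/s
ΔV = 3.6047 − 2.7 = 0.9047 m/s

0.9 m/s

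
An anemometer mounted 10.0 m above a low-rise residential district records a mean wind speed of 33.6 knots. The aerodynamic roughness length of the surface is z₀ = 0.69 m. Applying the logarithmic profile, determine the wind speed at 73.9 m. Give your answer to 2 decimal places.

Log law: V(z) ∝ ln(z/z₀), so V₂/V₁ = ln(z₂/z₀) / ln(z₁/z₀).
ln(73.9/0.69) = 4.6738, ln(10.0/0.69) = 2.6736
V₂ = 33.6 × 4.6738/2.6736 = 33.6 × 1.7481 = 58.7358 knots

58.74 knots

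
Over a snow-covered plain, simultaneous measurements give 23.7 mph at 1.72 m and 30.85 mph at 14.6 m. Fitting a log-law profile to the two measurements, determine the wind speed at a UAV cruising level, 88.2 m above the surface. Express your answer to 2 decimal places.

Log law: V ∝ ln(z/z₀). From the pair, with r = V₁/V₂ = 0.76823,
ln z₀ = (ln z₁ − r·ln z₂)/(1 − r) = (0.5423 − 0.76823×2.6810)/0.23177 = -6.5468 → z₀ = 0.001435 m
V₃ = V₁ · ln(z₃/z₀)/ln(z₁/z₀) = 23.7 × 11.0264/7.0891 = 36.8630 mph

36.86 mph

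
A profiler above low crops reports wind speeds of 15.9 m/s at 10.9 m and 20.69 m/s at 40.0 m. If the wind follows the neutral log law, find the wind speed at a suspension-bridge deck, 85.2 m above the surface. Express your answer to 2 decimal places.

23.48 m/s

Log law: V ∝ ln(z/z₀). From the pair, with r = V₁/V₂ = 0.76849,
ln z₀ = (ln z₁ − r·ln z₂)/(1 − r) = (2.3888 − 0.76849×3.6889)/0.23151 = -1.9269 → z₀ = 0.1456 m
V₃ = V₁ · ln(z₃/z₀)/ln(z₁/z₀) = 15.9 × 6.3719/4.3156 = 23.4758 m/s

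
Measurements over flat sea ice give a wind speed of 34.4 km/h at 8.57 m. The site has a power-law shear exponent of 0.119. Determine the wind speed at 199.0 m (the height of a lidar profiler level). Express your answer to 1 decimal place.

50.0 km/h

Power-law profile: V₂ = V₁ · (z₂/z₁)^α
V₂ = 34.4 × (199.0/8.57)^0.119 = 34.4 × (23.2205)^0.119
    = 34.4 × 1.4539 = 50.0147 km/h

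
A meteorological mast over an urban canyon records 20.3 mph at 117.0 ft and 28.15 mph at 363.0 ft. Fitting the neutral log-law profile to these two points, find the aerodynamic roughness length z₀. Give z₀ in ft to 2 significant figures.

Log law: V(z) ∝ ln(z/z₀). With r = V₁/V₂ = 20.3/28.15 = 0.72114,
r · ln(z₂/z₀) = ln(z₁/z₀) ⇒ ln z₀ = (ln z₁ − r·ln z₂)/(1 − r)
ln z₀ = (4.76217 − 0.72114×5.89440) / 0.27886 = 1.8342
z₀ = exp(1.8342) = 6.260 ft

z₀ ≈ 6.3 ft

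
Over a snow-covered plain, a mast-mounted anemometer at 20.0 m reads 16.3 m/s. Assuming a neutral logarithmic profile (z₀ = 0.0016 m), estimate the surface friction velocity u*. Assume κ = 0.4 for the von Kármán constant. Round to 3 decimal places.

Log law: V(z) = (u*/κ) · ln(z/z₀) ⇒ u* = κ · V / ln(z/z₀)
u* = 0.4 × 16.3 / ln(20.0/0.0016) = 0.4 × 16.3 / 9.4335
   = 6.5200 / 9.4335 = 0.6912 m/s

u* ≈ 0.691 m/s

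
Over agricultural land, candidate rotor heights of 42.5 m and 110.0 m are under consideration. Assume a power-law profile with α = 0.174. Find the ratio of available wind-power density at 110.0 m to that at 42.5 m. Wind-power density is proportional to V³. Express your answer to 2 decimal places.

1.64

Speed ratio: V_B/V_A = (z_B/z_A)^α = (110.0/42.5)^0.174 = (2.5882)^0.174 = 1.17995
Power-density ratio: P_B/P_A = (V_B/V_A)³ = (1.17995)³ = 1.64281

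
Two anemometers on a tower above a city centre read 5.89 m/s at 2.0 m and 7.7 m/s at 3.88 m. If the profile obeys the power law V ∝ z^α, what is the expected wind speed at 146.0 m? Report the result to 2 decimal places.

33.39 m/s

First find α: α = ln(V₂/V₁)/ln(z₂/z₁) = ln(7.7/5.89)/ln(3.88/2.0) = 0.26796/0.66269 = 0.4044
Extrapolate from 3.88 m to 146.0 m: V₃ = 7.7 × (146.0/3.88)^0.4044 = 7.7 × 4.3359 = 33.3863 m/s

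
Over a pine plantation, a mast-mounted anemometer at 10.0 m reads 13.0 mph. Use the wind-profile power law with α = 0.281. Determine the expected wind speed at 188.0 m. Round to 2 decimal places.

29.65 mph

Power-law profile: V₂ = V₁ · (z₂/z₁)^α
V₂ = 13.0 × (188.0/10.0)^0.281 = 13.0 × (18.8000)^0.281
    = 13.0 × 2.2805 = 29.6471 mph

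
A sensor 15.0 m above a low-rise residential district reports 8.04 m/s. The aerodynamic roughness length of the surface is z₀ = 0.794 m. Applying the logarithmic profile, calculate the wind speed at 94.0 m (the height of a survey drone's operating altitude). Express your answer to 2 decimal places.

13.06 m/s

Log law: V(z) ∝ ln(z/z₀), so V₂/V₁ = ln(z₂/z₀) / ln(z₁/z₀).
ln(94.0/0.794) = 4.7740, ln(15.0/0.794) = 2.9387
V₂ = 8.04 × 4.7740/2.9387 = 8.04 × 1.6245 = 13.0610 m/s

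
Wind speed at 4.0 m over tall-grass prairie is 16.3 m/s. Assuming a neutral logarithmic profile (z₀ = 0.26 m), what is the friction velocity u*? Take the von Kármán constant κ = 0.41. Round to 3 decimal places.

Log law: V(z) = (u*/κ) · ln(z/z₀) ⇒ u* = κ · V / ln(z/z₀)
u* = 0.41 × 16.3 / ln(4.0/0.26) = 0.41 × 16.3 / 2.7334
   = 6.6830 / 2.7334 = 2.4450 m/s

u* ≈ 2.445 m/s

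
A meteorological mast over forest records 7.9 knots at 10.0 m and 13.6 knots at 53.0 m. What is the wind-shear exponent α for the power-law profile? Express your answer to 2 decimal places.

Power law: V₂/V₁ = (z₂/z₁)^α ⇒ α = ln(V₂/V₁) / ln(z₂/z₁)
α = ln(13.6/7.9) / ln(53.0/10.0) = ln(1.7215) / ln(5.3000)
  = 0.54321 / 1.66771 = 0.32572

α ≈ 0.33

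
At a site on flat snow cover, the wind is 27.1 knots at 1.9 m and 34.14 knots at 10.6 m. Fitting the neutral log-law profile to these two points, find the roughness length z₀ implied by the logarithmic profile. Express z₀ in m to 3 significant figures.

z₀ ≈ 0.00254 m

Log law: V(z) ∝ ln(z/z₀). With r = V₁/V₂ = 27.1/34.14 = 0.79379,
r · ln(z₂/z₀) = ln(z₁/z₀) ⇒ ln z₀ = (ln z₁ − r·ln z₂)/(1 − r)
ln z₀ = (0.64185 − 0.79379×2.36085) / 0.20621 = -5.9753
z₀ = exp(-5.9753) = 0.002541 m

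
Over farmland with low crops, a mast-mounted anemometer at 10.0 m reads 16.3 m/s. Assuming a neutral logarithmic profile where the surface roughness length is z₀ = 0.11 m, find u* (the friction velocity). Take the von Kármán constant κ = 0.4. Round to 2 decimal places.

u* ≈ 1.45 m/s

Log law: V(z) = (u*/κ) · ln(z/z₀) ⇒ u* = κ · V / ln(z/z₀)
u* = 0.4 × 16.3 / ln(10.0/0.11) = 0.4 × 16.3 / 4.5099
   = 6.5200 / 4.5099 = 1.4457 m/s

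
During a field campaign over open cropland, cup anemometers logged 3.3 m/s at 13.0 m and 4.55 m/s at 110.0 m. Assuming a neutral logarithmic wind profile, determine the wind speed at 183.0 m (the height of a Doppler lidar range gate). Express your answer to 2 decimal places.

4.85 m/s

Log law: V ∝ ln(z/z₀). From the pair, with r = V₁/V₂ = 0.72527,
ln z₀ = (ln z₁ − r·ln z₂)/(1 − r) = (2.5649 − 0.72527×4.7005)/0.27473 = -3.0729 → z₀ = 0.04629 m
V₃ = V₁ · ln(z₃/z₀)/ln(z₁/z₀) = 3.3 × 8.2823/5.6378 = 4.8479 m/s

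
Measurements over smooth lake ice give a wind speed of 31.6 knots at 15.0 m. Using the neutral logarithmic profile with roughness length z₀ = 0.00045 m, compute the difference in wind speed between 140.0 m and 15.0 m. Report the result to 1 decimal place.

6.8 knots

Log law: V₂ = V₁ · ln(z₂/z₀)/ln(z₁/z₀) = 31.6 × 12.6479/10.4143 = 38.3774 knots
ΔV = 38.3774 − 31.6 = 6.7774 knots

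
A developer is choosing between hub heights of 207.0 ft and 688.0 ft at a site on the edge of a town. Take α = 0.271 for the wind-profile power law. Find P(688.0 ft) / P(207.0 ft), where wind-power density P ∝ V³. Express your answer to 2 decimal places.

Speed ratio: V_B/V_A = (z_B/z_A)^α = (688.0/207.0)^0.271 = (3.3237)^0.271 = 1.38471
Power-density ratio: P_B/P_A = (V_B/V_A)³ = (1.38471)³ = 2.65507

2.66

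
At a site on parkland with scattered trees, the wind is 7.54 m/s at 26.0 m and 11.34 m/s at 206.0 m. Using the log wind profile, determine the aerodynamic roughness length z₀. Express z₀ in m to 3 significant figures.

Log law: V(z) ∝ ln(z/z₀). With r = V₁/V₂ = 7.54/11.34 = 0.66490,
r · ln(z₂/z₀) = ln(z₁/z₀) ⇒ ln z₀ = (ln z₁ − r·ln z₂)/(1 − r)
ln z₀ = (3.25810 − 0.66490×5.32788) / 0.33510 = -0.8488
z₀ = exp(-0.8488) = 0.4279 m

z₀ ≈ 0.428 m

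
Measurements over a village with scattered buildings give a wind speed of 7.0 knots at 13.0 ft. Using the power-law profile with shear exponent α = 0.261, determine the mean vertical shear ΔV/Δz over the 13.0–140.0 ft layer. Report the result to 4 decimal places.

Power law: V₂ = V₁ · (z₂/z₁)^α = 7.0 × (10.7692)^0.261 = 13.0166 knots
ΔV/Δz = (13.0166 − 7.0)/(140.0 − 13.0) = 6.0166/127.0000 = 0.04737 knots/ft

0.0474 knots/ft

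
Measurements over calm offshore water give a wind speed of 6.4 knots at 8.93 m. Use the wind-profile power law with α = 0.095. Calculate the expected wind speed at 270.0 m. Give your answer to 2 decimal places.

Power-law profile: V₂ = V₁ · (z₂/z₁)^α
V₂ = 6.4 × (270.0/8.93)^0.095 = 6.4 × (30.2352)^0.095
    = 6.4 × 1.3824 = 8.8477 knots

8.85 knots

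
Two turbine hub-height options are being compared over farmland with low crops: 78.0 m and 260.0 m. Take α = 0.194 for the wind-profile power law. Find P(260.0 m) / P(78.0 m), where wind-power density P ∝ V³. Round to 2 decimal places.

2.02

Speed ratio: V_B/V_A = (z_B/z_A)^α = (260.0/78.0)^0.194 = (3.3333)^0.194 = 1.26310
Power-density ratio: P_B/P_A = (V_B/V_A)³ = (1.26310)³ = 2.01519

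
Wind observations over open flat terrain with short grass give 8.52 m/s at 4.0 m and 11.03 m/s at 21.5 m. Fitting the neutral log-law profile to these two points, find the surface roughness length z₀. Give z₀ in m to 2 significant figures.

z₀ ≈ 0.013 m

Log law: V(z) ∝ ln(z/z₀). With r = V₁/V₂ = 8.52/11.03 = 0.77244,
r · ln(z₂/z₀) = ln(z₁/z₀) ⇒ ln z₀ = (ln z₁ − r·ln z₂)/(1 − r)
ln z₀ = (1.38629 − 0.77244×3.06805) / 0.22756 = -4.3223
z₀ = exp(-4.3223) = 0.01327 m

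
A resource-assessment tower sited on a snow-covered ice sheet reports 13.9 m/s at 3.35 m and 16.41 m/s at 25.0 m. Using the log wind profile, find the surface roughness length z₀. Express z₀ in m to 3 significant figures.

Log law: V(z) ∝ ln(z/z₀). With r = V₁/V₂ = 13.9/16.41 = 0.84704,
r · ln(z₂/z₀) = ln(z₁/z₀) ⇒ ln z₀ = (ln z₁ − r·ln z₂)/(1 − r)
ln z₀ = (1.20896 − 0.84704×3.21888) / 0.15296 = -9.9216
z₀ = exp(-9.9216) = 0.00004910 m

z₀ ≈ 0.0000491 m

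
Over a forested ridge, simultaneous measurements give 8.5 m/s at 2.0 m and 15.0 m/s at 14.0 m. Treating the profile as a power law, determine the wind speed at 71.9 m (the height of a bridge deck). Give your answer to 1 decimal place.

First find α: α = ln(V₂/V₁)/ln(z₂/z₁) = ln(15.0/8.5)/ln(14.0/2.0) = 0.56798/1.94591 = 0.2919
Extrapolate from 14.0 m to 71.9 m: V₃ = 15.0 × (71.9/14.0)^0.2919 = 15.0 × 1.6122 = 24.1828 m/s

24.2 m/s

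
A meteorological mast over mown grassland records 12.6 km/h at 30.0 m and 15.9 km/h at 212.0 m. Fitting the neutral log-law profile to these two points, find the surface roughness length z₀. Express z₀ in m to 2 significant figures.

z₀ ≈ 0.017 m

Log law: V(z) ∝ ln(z/z₀). With r = V₁/V₂ = 12.6/15.9 = 0.79245,
r · ln(z₂/z₀) = ln(z₁/z₀) ⇒ ln z₀ = (ln z₁ − r·ln z₂)/(1 − r)
ln z₀ = (3.40120 − 0.79245×5.35659) / 0.20755 = -4.0648
z₀ = exp(-4.0648) = 0.01717 m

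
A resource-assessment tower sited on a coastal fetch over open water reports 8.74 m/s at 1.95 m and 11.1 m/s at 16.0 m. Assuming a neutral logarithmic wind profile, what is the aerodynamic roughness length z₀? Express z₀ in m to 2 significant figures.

z₀ ≈ 0.00080 m

Log law: V(z) ∝ ln(z/z₀). With r = V₁/V₂ = 8.74/11.1 = 0.78739,
r · ln(z₂/z₀) = ln(z₁/z₀) ⇒ ln z₀ = (ln z₁ − r·ln z₂)/(1 − r)
ln z₀ = (0.66783 − 0.78739×2.77259) / 0.21261 = -7.1269
z₀ = exp(-7.1269) = 0.0008032 m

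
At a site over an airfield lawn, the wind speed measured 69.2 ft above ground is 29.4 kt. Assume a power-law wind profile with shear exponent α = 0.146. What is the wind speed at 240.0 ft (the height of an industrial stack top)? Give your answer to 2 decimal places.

Power-law profile: V₂ = V₁ · (z₂/z₁)^α
V₂ = 29.4 × (240.0/69.2)^0.146 = 29.4 × (3.4682)^0.146
    = 29.4 × 1.1991 = 35.2535 kt

35.25 kt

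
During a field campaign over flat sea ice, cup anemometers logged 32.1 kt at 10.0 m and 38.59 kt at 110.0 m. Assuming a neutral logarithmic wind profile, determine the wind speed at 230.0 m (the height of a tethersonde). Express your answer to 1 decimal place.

Log law: V ∝ ln(z/z₀). From the pair, with r = V₁/V₂ = 0.83182,
ln z₀ = (ln z₁ − r·ln z₂)/(1 − r) = (2.3026 − 0.83182×4.7005)/0.16818 = -9.5576 → z₀ = 0.00007066 m
V₃ = V₁ · ln(z₃/z₀)/ln(z₁/z₀) = 32.1 × 14.9957/11.8602 = 40.5863 kt

40.6 kt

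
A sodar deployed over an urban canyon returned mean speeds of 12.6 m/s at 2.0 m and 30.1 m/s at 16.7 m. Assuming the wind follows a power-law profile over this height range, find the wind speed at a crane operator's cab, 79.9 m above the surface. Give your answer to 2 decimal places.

First find α: α = ln(V₂/V₁)/ln(z₂/z₁) = ln(30.1/12.6)/ln(16.7/2.0) = 0.87083/2.12226 = 0.4103
Extrapolate from 16.7 m to 79.9 m: V₃ = 30.1 × (79.9/16.7)^0.4103 = 30.1 × 1.9009 = 57.2165 m/s

57.22 m/s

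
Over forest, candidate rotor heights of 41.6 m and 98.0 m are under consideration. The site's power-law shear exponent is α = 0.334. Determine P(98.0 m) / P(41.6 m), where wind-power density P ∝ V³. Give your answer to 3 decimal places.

Speed ratio: V_B/V_A = (z_B/z_A)^α = (98.0/41.6)^0.334 = (2.3558)^0.334 = 1.33135
Power-density ratio: P_B/P_A = (V_B/V_A)³ = (1.33135)³ = 2.35981

2.360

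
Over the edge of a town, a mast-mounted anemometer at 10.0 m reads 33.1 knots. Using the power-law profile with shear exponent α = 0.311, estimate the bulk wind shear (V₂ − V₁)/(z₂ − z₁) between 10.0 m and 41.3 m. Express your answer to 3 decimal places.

Power law: V₂ = V₁ · (z₂/z₁)^α = 33.1 × (4.1300)^0.311 = 51.4504 knots
ΔV/Δz = (51.4504 − 33.1)/(41.3 − 10.0) = 18.3504/31.3000 = 0.58627 knots/m

0.586 knots/m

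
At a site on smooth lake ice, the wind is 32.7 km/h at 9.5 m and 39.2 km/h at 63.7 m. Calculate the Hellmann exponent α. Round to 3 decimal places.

α ≈ 0.095

Power law: V₂/V₁ = (z₂/z₁)^α ⇒ α = ln(V₂/V₁) / ln(z₂/z₁)
α = ln(39.2/32.7) / ln(63.7/9.5) = ln(1.1988) / ln(6.7053)
  = 0.18130 / 1.90289 = 0.09528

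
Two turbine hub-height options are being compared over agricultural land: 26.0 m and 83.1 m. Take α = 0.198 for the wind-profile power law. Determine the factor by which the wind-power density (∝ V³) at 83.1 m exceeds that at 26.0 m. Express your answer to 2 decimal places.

Speed ratio: V_B/V_A = (z_B/z_A)^α = (83.1/26.0)^0.198 = (3.1962)^0.198 = 1.25868
Power-density ratio: P_B/P_A = (V_B/V_A)³ = (1.25868)³ = 1.99411

1.99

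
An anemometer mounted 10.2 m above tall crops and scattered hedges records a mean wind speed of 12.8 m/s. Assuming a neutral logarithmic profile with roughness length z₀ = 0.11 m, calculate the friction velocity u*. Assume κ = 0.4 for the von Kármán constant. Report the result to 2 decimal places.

Log law: V(z) = (u*/κ) · ln(z/z₀) ⇒ u* = κ · V / ln(z/z₀)
u* = 0.4 × 12.8 / ln(10.2/0.11) = 0.4 × 12.8 / 4.5297
   = 5.1200 / 4.5297 = 1.1303 m/s

u* ≈ 1.13 m/s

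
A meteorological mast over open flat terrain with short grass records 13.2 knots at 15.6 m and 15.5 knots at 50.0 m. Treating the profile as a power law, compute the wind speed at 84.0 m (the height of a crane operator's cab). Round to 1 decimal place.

16.6 knots

First find α: α = ln(V₂/V₁)/ln(z₂/z₁) = ln(15.5/13.2)/ln(50.0/15.6) = 0.16062/1.16475 = 0.1379
Extrapolate from 50.0 m to 84.0 m: V₃ = 15.5 × (84.0/50.0)^0.1379 = 15.5 × 1.0742 = 16.6496 knots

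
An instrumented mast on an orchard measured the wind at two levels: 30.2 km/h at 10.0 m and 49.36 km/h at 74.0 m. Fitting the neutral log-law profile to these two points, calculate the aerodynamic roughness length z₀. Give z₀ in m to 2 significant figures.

z₀ ≈ 0.43 m

Log law: V(z) ∝ ln(z/z₀). With r = V₁/V₂ = 30.2/49.36 = 0.61183,
r · ln(z₂/z₀) = ln(z₁/z₀) ⇒ ln z₀ = (ln z₁ − r·ln z₂)/(1 − r)
ln z₀ = (2.30259 − 0.61183×4.30407) / 0.38817 = -0.8521
z₀ = exp(-0.8521) = 0.4265 m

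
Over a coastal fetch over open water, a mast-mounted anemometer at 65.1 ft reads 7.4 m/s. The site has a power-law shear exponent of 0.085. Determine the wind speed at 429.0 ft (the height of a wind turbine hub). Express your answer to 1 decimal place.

8.7 m/s

Power-law profile: V₂ = V₁ · (z₂/z₁)^α
V₂ = 7.4 × (429.0/65.1)^0.085 = 7.4 × (6.5899)^0.085
    = 7.4 × 1.1738 = 8.6863 m/s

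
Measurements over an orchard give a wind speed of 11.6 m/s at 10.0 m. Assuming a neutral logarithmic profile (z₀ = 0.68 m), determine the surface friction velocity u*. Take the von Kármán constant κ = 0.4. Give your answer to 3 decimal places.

Log law: V(z) = (u*/κ) · ln(z/z₀) ⇒ u* = κ · V / ln(z/z₀)
u* = 0.4 × 11.6 / ln(10.0/0.68) = 0.4 × 11.6 / 2.6882
   = 4.6400 / 2.6882 = 1.7260 m/s

u* ≈ 1.726 m/s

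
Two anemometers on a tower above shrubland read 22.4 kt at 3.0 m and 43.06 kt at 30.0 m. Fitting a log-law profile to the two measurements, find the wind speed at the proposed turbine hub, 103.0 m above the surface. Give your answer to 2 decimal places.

Log law: V ∝ ln(z/z₀). From the pair, with r = V₁/V₂ = 0.52020,
ln z₀ = (ln z₁ − r·ln z₂)/(1 − r) = (1.0986 − 0.52020×3.4012)/0.47980 = -1.3979 → z₀ = 0.2471 m
V₃ = V₁ · ln(z₃/z₀)/ln(z₁/z₀) = 22.4 × 6.0326/2.4965 = 54.1279 kt

54.13 kt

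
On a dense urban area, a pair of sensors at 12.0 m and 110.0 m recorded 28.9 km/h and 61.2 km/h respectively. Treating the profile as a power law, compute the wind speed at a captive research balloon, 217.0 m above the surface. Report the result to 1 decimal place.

77.0 km/h

First find α: α = ln(V₂/V₁)/ln(z₂/z₁) = ln(61.2/28.9)/ln(110.0/12.0) = 0.75031/2.21557 = 0.3387
Extrapolate from 110.0 m to 217.0 m: V₃ = 61.2 × (217.0/110.0)^0.3387 = 61.2 × 1.2587 = 77.0329 km/h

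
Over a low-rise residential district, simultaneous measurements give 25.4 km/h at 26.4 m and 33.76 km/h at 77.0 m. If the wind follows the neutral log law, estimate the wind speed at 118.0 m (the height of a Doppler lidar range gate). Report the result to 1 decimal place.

37.1 km/h

Log law: V ∝ ln(z/z₀). From the pair, with r = V₁/V₂ = 0.75237,
ln z₀ = (ln z₁ − r·ln z₂)/(1 − r) = (3.2734 − 0.75237×4.3438)/0.24763 = 0.0211 → z₀ = 1.021 m
V₃ = V₁ · ln(z₃/z₀)/ln(z₁/z₀) = 25.4 × 4.7496/3.2523 = 37.0939 km/h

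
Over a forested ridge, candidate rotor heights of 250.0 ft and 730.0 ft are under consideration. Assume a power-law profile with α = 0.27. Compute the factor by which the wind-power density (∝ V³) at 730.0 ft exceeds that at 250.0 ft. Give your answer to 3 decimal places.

Speed ratio: V_B/V_A = (z_B/z_A)^α = (730.0/250.0)^0.27 = (2.9200)^0.27 = 1.33553
Power-density ratio: P_B/P_A = (V_B/V_A)³ = (1.33553)³ = 2.38210

2.382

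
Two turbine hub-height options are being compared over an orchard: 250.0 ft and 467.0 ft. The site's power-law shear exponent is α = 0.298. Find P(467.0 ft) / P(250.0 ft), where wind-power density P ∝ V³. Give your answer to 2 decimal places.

1.75

Speed ratio: V_B/V_A = (z_B/z_A)^α = (467.0/250.0)^0.298 = (1.8680)^0.298 = 1.20468
Power-density ratio: P_B/P_A = (V_B/V_A)³ = (1.20468)³ = 1.74828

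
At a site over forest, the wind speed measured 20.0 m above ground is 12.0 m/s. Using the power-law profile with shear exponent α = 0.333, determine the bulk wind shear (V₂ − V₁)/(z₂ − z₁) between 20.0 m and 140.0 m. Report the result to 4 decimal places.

0.0912 m/s/m

Power law: V₂ = V₁ · (z₂/z₁)^α = 12.0 × (7.0000)^0.333 = 22.9403 m/s
ΔV/Δz = (22.9403 − 12.0)/(140.0 − 20.0) = 10.9403/120.0000 = 0.09117 m/s/m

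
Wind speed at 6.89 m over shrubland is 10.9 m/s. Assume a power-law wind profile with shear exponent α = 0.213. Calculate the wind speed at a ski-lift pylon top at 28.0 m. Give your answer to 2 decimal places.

Power-law profile: V₂ = V₁ · (z₂/z₁)^α
V₂ = 10.9 × (28.0/6.89)^0.213 = 10.9 × (4.0639)^0.213
    = 10.9 × 1.3480 = 14.6937 m/s

14.69 m/s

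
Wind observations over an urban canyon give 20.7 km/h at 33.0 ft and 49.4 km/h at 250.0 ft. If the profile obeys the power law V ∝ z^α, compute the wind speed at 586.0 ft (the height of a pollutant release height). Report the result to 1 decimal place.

First find α: α = ln(V₂/V₁)/ln(z₂/z₁) = ln(49.4/20.7)/ln(250.0/33.0) = 0.86982/2.02495 = 0.4295
Extrapolate from 250.0 ft to 586.0 ft: V₃ = 49.4 × (586.0/250.0)^0.4295 = 49.4 × 1.4418 = 71.2265 km/h

71.2 km/h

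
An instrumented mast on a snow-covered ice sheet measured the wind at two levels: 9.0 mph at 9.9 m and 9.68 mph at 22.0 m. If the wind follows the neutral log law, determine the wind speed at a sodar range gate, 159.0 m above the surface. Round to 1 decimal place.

11.4 mph

Log law: V ∝ ln(z/z₀). From the pair, with r = V₁/V₂ = 0.92975,
ln z₀ = (ln z₁ − r·ln z₂)/(1 − r) = (2.2925 − 0.92975×3.0910)/0.07025 = -8.2759 → z₀ = 0.0002546 m
V₃ = V₁ · ln(z₃/z₀)/ln(z₁/z₀) = 9.0 × 13.3449/10.5685 = 11.3643 mph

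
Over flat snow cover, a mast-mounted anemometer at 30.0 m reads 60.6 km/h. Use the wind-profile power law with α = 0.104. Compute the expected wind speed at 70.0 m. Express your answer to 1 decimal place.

66.2 km/h

Power-law profile: V₂ = V₁ · (z₂/z₁)^α
V₂ = 60.6 × (70.0/30.0)^0.104 = 60.6 × (2.3333)^0.104
    = 60.6 × 1.0921 = 66.1824 km/h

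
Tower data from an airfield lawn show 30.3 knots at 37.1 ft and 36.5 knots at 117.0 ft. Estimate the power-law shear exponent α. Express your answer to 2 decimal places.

Power law: V₂/V₁ = (z₂/z₁)^α ⇒ α = ln(V₂/V₁) / ln(z₂/z₁)
α = ln(36.5/30.3) / ln(117.0/37.1) = ln(1.2046) / ln(3.1536)
  = 0.18616 / 1.14856 = 0.16209

α ≈ 0.16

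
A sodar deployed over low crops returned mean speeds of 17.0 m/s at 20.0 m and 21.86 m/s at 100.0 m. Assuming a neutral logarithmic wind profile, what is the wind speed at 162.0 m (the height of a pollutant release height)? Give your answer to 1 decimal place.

23.3 m/s

Log law: V ∝ ln(z/z₀). From the pair, with r = V₁/V₂ = 0.77768,
ln z₀ = (ln z₁ − r·ln z₂)/(1 − r) = (2.9957 − 0.77768×4.6052)/0.22232 = -2.6340 → z₀ = 0.07179 m
V₃ = V₁ · ln(z₃/z₀)/ln(z₁/z₀) = 17.0 × 7.7216/5.6297 = 23.3168 m/s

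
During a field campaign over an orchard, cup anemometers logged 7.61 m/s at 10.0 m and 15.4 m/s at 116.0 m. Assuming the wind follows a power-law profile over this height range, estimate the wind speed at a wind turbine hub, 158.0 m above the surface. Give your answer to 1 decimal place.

First find α: α = ln(V₂/V₁)/ln(z₂/z₁) = ln(15.4/7.61)/ln(116.0/10.0) = 0.70490/2.45101 = 0.2876
Extrapolate from 116.0 m to 158.0 m: V₃ = 15.4 × (158.0/116.0)^0.2876 = 15.4 × 1.0929 = 16.8312 m/s

16.8 m/s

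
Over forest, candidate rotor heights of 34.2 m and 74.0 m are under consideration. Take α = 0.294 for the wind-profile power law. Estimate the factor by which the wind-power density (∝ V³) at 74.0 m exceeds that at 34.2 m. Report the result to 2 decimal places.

1.98

Speed ratio: V_B/V_A = (z_B/z_A)^α = (74.0/34.2)^0.294 = (2.1637)^0.294 = 1.25473
Power-density ratio: P_B/P_A = (V_B/V_A)³ = (1.25473)³ = 1.97538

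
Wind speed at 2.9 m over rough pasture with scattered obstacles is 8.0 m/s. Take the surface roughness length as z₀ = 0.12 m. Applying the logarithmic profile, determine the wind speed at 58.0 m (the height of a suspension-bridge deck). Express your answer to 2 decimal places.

15.52 m/s

Log law: V(z) ∝ ln(z/z₀), so V₂/V₁ = ln(z₂/z₀) / ln(z₁/z₀).
ln(58.0/0.12) = 6.1807, ln(2.9/0.12) = 3.1850
V₂ = 8.0 × 6.1807/3.1850 = 8.0 × 1.9406 = 15.5247 m/s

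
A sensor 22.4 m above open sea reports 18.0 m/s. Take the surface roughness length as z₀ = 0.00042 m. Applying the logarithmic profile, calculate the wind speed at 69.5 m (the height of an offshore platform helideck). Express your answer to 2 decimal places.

19.87 m/s

Log law: V(z) ∝ ln(z/z₀), so V₂/V₁ = ln(z₂/z₀) / ln(z₁/z₀).
ln(69.5/0.00042) = 12.0166, ln(22.4/0.00042) = 10.8843
V₂ = 18.0 × 12.0166/10.8843 = 18.0 × 1.1040 = 19.8725 m/s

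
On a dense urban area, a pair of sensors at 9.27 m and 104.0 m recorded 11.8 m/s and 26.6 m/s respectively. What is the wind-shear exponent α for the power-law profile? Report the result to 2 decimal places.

Power law: V₂/V₁ = (z₂/z₁)^α ⇒ α = ln(V₂/V₁) / ln(z₂/z₁)
α = ln(26.6/11.8) / ln(104.0/9.27) = ln(2.2542) / ln(11.2190)
  = 0.81281 / 2.41761 = 0.33620

α ≈ 0.34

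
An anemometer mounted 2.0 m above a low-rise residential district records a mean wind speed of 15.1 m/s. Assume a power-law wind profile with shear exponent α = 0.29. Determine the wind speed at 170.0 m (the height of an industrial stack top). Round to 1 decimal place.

Power-law profile: V₂ = V₁ · (z₂/z₁)^α
V₂ = 15.1 × (170.0/2.0)^0.29 = 15.1 × (85.0000)^0.29
    = 15.1 × 3.6269 = 54.7657 m/s

54.8 m/s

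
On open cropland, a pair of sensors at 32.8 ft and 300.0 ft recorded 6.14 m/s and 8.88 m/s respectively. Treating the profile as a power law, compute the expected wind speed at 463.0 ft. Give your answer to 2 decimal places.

9.55 m/s

First find α: α = ln(V₂/V₁)/ln(z₂/z₁) = ln(8.88/6.14)/ln(300.0/32.8) = 0.36898/2.21335 = 0.1667
Extrapolate from 300.0 ft to 463.0 ft: V₃ = 8.88 × (463.0/300.0)^0.1667 = 8.88 × 1.0750 = 9.5462 m/s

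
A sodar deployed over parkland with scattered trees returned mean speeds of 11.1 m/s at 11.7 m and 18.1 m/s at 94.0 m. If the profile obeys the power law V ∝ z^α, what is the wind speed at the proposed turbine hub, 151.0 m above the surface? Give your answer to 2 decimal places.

20.23 m/s

First find α: α = ln(V₂/V₁)/ln(z₂/z₁) = ln(18.1/11.1)/ln(94.0/11.7) = 0.48897/2.08371 = 0.2347
Extrapolate from 94.0 m to 151.0 m: V₃ = 18.1 × (151.0/94.0)^0.2347 = 18.1 × 1.1176 = 20.2294 m/s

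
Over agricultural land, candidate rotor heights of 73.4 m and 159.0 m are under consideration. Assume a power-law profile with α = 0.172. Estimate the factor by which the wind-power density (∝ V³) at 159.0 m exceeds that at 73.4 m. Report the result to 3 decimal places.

Speed ratio: V_B/V_A = (z_B/z_A)^α = (159.0/73.4)^0.172 = (2.1662)^0.172 = 1.14220
Power-density ratio: P_B/P_A = (V_B/V_A)³ = (1.14220)³ = 1.49012

1.490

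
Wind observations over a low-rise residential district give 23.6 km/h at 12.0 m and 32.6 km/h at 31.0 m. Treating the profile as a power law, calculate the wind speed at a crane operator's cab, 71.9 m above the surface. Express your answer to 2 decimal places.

First find α: α = ln(V₂/V₁)/ln(z₂/z₁) = ln(32.6/23.6)/ln(31.0/12.0) = 0.32307/0.94908 = 0.3404
Extrapolate from 31.0 m to 71.9 m: V₃ = 32.6 × (71.9/31.0)^0.3404 = 32.6 × 1.3316 = 43.4098 km/h

43.41 km/h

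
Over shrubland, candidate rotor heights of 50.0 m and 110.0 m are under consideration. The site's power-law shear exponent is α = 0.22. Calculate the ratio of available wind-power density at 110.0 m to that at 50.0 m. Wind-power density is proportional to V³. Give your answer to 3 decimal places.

1.683

Speed ratio: V_B/V_A = (z_B/z_A)^α = (110.0/50.0)^0.22 = (2.2000)^0.22 = 1.18941
Power-density ratio: P_B/P_A = (V_B/V_A)³ = (1.18941)³ = 1.68267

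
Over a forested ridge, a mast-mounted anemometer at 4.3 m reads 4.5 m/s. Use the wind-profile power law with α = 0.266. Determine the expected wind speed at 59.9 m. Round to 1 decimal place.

9.1 m/s

Power-law profile: V₂ = V₁ · (z₂/z₁)^α
V₂ = 4.5 × (59.9/4.3)^0.266 = 4.5 × (13.9302)^0.266
    = 4.5 × 2.0151 = 9.0679 m/s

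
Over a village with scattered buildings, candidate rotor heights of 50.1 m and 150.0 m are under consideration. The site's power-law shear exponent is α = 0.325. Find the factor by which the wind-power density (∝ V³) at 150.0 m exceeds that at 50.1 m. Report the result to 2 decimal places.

2.91

Speed ratio: V_B/V_A = (z_B/z_A)^α = (150.0/50.1)^0.325 = (2.9940)^0.325 = 1.42818
Power-density ratio: P_B/P_A = (V_B/V_A)³ = (1.42818)³ = 2.91305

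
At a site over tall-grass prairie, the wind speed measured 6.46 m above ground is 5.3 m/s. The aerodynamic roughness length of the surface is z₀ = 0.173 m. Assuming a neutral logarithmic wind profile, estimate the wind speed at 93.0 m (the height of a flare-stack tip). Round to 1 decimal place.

9.2 m/s

Log law: V(z) ∝ ln(z/z₀), so V₂/V₁ = ln(z₂/z₀) / ln(z₁/z₀).
ln(93.0/0.173) = 6.2871, ln(6.46/0.173) = 3.6201
V₂ = 5.3 × 6.2871/3.6201 = 5.3 × 1.7367 = 9.2046 m/s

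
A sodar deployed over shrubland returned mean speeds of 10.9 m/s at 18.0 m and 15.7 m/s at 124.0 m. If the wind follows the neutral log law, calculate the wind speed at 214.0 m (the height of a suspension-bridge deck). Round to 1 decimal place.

17.1 m/s

Log law: V ∝ ln(z/z₀). From the pair, with r = V₁/V₂ = 0.69427,
ln z₀ = (ln z₁ − r·ln z₂)/(1 − r) = (2.8904 − 0.69427×4.8203)/0.30573 = -1.4921 → z₀ = 0.2249 m
V₃ = V₁ · ln(z₃/z₀)/ln(z₁/z₀) = 10.9 × 6.8581/4.3825 = 17.0572 m/s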